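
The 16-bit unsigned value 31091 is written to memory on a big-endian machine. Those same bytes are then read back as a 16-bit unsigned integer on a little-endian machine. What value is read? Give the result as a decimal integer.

29561

31091 in 16-bit hexadecimal is 0x7973.
Stored big-endian, the bytes at ascending addresses are 79 73.
Read back as little-endian, the first byte is least significant, giving 0x7379.
0x7379 = 29561.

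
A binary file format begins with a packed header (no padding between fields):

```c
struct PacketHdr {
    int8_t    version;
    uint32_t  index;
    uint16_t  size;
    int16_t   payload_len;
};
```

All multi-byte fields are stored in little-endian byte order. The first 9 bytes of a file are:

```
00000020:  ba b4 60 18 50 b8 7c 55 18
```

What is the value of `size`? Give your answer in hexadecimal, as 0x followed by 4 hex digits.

0x7CB8

`size` follows `version` (1 B), `index` (4 B), so it starts at offset 1 + 4 = 5 and occupies 2 bytes.
Bytes at offsets 5..6: B8 7C.
In little-endian order the low byte comes first in memory.
Reassemble most-significant byte first: 7C B8 → 0x7CB8.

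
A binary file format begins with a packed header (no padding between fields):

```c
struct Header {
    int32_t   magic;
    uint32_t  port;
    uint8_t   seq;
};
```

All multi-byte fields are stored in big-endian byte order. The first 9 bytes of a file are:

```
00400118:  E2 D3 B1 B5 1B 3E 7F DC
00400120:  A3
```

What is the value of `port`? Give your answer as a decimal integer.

`port` follows `magic` (4 bytes), so it starts at byte offset 4 and occupies 4 bytes.
Bytes at offsets 4..7: 1B 3E 7F DC.
Big-endian: lowest address holds the most-significant byte.
The bytes are already most-significant first: 0x1B3E7FDC.
0x1B3E7FDC = 457080796.

457080796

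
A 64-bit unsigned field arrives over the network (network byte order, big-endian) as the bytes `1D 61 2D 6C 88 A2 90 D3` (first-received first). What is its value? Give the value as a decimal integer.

2117023244012916947

Big-endian stores the most-significant byte at the lowest address.
The bytes are already most-significant first: 0x1D612D6C88A290D3.
0x1D612D6C88A290D3 = 2117023244012916947.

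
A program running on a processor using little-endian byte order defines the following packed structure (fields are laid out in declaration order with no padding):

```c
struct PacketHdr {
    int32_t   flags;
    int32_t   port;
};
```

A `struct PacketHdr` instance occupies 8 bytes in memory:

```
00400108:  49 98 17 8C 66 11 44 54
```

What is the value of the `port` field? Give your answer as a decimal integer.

`port` follows `flags` (4 bytes), so it starts at byte offset 4 and occupies 4 bytes.
Bytes at offsets 4..7: 66 11 44 54.
Little-endian: lowest address holds the least-significant byte.
Reassemble most-significant byte first: 54 44 11 66 → 0x54441166.
0x54441166 = 1413747046.

1413747046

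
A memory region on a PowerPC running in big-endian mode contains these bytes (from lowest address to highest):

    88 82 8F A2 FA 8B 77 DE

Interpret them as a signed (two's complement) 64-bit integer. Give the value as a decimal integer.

-8610161607428048930

In big-endian order the high byte comes first in memory.
The bytes are already most-significant first: 0x88828FA2FA8B77DE.
Top bit is set, so as a signed 64-bit value this is 0x88828FA2FA8B77DE − 2^64 = -8610161607428048930.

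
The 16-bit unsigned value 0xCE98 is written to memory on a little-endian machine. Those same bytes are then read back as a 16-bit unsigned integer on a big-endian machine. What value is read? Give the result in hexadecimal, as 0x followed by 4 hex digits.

0x98CE

Stored little-endian, the bytes at ascending addresses are 98 CE.
Read back as big-endian, the last byte is least significant, giving 0x98CE.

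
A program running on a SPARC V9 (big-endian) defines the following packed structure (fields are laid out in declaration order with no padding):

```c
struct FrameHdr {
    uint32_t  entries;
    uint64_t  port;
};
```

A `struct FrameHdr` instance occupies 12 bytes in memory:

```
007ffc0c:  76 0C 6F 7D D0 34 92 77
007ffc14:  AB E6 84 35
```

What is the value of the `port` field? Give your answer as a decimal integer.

15002777301360739381

`port` follows `entries` (4 bytes), so it starts at byte offset 4 and occupies 8 bytes.
Bytes at offsets 4..11: D0 34 92 77 AB E6 84 35.
In big-endian order the high byte comes first in memory.
The bytes are already most-significant first: 0xD0349277ABE68435.
0xD0349277ABE68435 = 15002777301360739381.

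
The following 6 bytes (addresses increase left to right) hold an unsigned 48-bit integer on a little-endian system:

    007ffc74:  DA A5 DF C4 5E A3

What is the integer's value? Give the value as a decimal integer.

Little-endian: lowest address holds the least-significant byte.
Reassemble most-significant byte first: A3 5E C4 DF A5 DA → 0xA35EC4DFA5DA.
0xA35EC4DFA5DA = 179627425244634.

179627425244634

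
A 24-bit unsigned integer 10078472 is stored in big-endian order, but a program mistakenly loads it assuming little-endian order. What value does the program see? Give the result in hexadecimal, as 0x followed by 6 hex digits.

0x08C999

10078472 in 24-bit hexadecimal is 0x99C908.
Stored big-endian, the bytes at ascending addresses are 99 C9 08.
Read back as little-endian, the first byte is least significant, giving 0x08C999.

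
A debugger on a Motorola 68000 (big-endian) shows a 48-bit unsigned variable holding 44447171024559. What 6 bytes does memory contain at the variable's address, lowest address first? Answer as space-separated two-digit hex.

44447171024559 in hexadecimal, padded to 48 bits, is 0x286CA9D716AF.
Split into bytes (most-significant first): 28 6C A9 D7 16 AF.
In big-endian order the high byte comes first in memory.
So the memory order matches the most-significant-first order: 28 6C A9 D7 16 AF.

28 6C A9 D7 16 AF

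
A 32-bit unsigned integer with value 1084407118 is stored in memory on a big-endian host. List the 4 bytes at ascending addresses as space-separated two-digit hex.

1084407118 in hexadecimal, padded to 32 bits, is 0x40A2BD4E.
Split into bytes (most-significant first): 40 A2 BD 4E.
In big-endian order the high byte comes first in memory.
So the memory order matches the most-significant-first order: 40 A2 BD 4E.

40 A2 BD 4E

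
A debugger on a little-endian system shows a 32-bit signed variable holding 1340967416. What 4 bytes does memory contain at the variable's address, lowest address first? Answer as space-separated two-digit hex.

1340967416 in hexadecimal, padded to 32 bits, is 0x4FED89F8.
Split into bytes (most-significant first): 4F ED 89 F8.
In little-endian order the low byte comes first in memory.
So at ascending addresses the bytes are F8 89 ED 4F.

F8 89 ED 4F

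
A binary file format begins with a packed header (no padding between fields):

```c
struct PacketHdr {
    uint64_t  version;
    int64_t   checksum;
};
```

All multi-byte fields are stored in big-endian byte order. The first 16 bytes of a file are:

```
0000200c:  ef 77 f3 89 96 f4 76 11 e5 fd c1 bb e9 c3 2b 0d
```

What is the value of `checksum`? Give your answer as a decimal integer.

-1874128857091331315

`checksum` follows `version` (8 bytes), so it starts at byte offset 8 and occupies 8 bytes.
Bytes at offsets 8..15: E5 FD C1 BB E9 C3 2B 0D.
Big-endian stores the most-significant byte at the lowest address.
The bytes are already most-significant first: 0xE5FDC1BBE9C32B0D.
Top bit is set, so as a signed 64-bit value this is 0xE5FDC1BBE9C32B0D − 2^64 = -1874128857091331315.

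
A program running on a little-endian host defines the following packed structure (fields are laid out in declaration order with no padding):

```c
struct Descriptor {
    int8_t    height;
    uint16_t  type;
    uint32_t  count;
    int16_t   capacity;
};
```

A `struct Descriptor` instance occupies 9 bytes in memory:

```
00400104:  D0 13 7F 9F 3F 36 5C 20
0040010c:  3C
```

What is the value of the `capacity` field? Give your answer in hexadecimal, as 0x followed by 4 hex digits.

`capacity` follows `height` (1 B), `type` (2 B), `count` (4 B), so it starts at offset 1 + 2 + 4 = 7 and occupies 2 bytes.
Bytes at offsets 7..8: 20 3C.
Little-endian stores the least-significant byte at the lowest address.
Reassemble most-significant byte first: 3C 20 → 0x3C20.

0x3C20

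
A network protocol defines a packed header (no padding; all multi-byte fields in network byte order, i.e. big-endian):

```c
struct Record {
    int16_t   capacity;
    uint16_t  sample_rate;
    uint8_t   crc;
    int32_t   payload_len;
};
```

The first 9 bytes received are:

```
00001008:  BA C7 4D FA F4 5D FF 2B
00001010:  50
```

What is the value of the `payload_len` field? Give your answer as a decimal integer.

`payload_len` follows `capacity` (2 B), `sample_rate` (2 B), `crc` (1 B), so it starts at offset 2 + 2 + 1 = 5 and occupies 4 bytes.
Bytes at offsets 5..8: 5D FF 2B 50.
Big-endian stores the most-significant byte at the lowest address.
The bytes are already most-significant first: 0x5DFF2B50.
0x5DFF2B50 = 1577003856.

1577003856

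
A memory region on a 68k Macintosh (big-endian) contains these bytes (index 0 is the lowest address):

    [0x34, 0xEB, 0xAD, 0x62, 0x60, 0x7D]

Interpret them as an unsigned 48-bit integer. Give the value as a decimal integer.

Big-endian stores the most-significant byte at the lowest address.
The bytes are already most-significant first: 0x34EBAD62607D.
0x34EBAD62607D = 58186830864509.

58186830864509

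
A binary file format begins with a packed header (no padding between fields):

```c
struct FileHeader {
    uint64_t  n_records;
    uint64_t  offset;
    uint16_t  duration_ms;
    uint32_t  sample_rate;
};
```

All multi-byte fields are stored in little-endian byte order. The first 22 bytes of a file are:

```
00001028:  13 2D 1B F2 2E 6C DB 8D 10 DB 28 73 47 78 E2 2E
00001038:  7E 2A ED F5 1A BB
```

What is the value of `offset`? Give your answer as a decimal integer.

3378394918751361808

`offset` follows `n_records` (8 bytes), so it starts at byte offset 8 and occupies 8 bytes.
Bytes at offsets 8..15: 10 DB 28 73 47 78 E2 2E.
Little-endian: lowest address holds the least-significant byte.
Reassemble most-significant byte first: 2E E2 78 47 73 28 DB 10 → 0x2EE278477328DB10.
0x2EE278477328DB10 = 3378394918751361808.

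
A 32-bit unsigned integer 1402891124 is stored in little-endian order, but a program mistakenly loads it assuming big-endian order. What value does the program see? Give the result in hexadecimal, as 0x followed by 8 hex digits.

0x746B9E53

1402891124 in 32-bit hexadecimal is 0x539E6B74.
Stored little-endian, the bytes at ascending addresses are 74 6B 9E 53.
Read back as big-endian, the last byte is least significant, giving 0x746B9E53.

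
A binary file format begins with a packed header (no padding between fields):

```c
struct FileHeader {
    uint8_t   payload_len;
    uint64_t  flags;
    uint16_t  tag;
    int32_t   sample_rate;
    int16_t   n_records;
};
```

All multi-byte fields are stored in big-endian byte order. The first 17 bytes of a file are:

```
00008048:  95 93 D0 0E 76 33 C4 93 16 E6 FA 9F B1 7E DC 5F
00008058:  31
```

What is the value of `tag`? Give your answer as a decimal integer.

`tag` follows `payload_len` (1 B), `flags` (8 B), so it starts at offset 1 + 8 = 9 and occupies 2 bytes.
Bytes at offsets 9..10: E6 FA.
Big-endian stores the most-significant byte at the lowest address.
The bytes are already most-significant first: 0xE6FA.
0xE6FA = 59130.

59130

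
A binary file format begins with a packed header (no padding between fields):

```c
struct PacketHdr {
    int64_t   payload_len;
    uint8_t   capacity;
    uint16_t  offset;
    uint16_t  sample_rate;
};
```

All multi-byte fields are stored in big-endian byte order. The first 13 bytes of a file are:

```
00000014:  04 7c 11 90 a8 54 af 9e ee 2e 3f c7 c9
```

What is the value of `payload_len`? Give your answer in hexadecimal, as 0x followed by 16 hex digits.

0x047C1190A854AF9E

`payload_len` is the first field, at byte offset 0, occupying 8 bytes.
Bytes at offsets 0..7: 04 7C 11 90 A8 54 AF 9E.
Big-endian: lowest address holds the most-significant byte.
The bytes are already most-significant first: 0x047C1190A854AF9E.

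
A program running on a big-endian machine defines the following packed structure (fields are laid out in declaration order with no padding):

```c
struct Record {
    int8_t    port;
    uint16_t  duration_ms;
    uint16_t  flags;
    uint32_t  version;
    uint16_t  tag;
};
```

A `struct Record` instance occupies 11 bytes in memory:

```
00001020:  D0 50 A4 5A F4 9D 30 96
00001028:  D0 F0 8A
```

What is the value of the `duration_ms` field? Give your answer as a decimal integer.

20644

`duration_ms` follows `port` (1 byte), so it starts at byte offset 1 and occupies 2 bytes.
Bytes at offsets 1..2: 50 A4.
Big-endian: lowest address holds the most-significant byte.
The bytes are already most-significant first: 0x50A4.
0x50A4 = 20644.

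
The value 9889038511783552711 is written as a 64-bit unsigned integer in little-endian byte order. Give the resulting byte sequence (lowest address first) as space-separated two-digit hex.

C7 26 04 D1 21 EC 3C 89

9889038511783552711 in hexadecimal, padded to 64 bits, is 0x893CEC21D10426C7.
Split into bytes (most-significant first): 89 3C EC 21 D1 04 26 C7.
Little-endian: lowest address holds the least-significant byte.
So at ascending addresses the bytes are C7 26 04 D1 21 EC 3C 89.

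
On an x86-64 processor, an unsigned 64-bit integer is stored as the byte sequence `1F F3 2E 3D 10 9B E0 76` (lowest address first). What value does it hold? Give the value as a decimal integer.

8566016985306952479

Little-endian: lowest address holds the least-significant byte.
Reassemble most-significant byte first: 76 E0 9B 10 3D 2E F3 1F → 0x76E09B103D2EF31F.
0x76E09B103D2EF31F = 8566016985306952479.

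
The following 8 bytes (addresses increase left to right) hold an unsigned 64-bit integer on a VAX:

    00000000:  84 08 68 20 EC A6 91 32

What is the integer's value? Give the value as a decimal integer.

Little-endian stores the least-significant byte at the lowest address.
Reassemble most-significant byte first: 32 91 A6 EC 20 68 08 84 → 0x3291A6EC20680884.
0x3291A6EC20680884 = 3643877106605623428.

3643877106605623428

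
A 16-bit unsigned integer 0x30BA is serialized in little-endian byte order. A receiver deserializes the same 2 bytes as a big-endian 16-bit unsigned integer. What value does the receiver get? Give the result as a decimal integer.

Stored little-endian, the bytes at ascending addresses are BA 30.
Read back as big-endian, the last byte is least significant, giving 0xBA30.
0xBA30 = 47664.

47664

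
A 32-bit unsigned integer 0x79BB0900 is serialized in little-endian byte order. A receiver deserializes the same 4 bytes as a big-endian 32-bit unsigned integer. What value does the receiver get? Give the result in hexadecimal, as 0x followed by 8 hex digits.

Stored little-endian, the bytes at ascending addresses are 00 09 BB 79.
Read back as big-endian, the last byte is least significant, giving 0x0009BB79.

0x0009BB79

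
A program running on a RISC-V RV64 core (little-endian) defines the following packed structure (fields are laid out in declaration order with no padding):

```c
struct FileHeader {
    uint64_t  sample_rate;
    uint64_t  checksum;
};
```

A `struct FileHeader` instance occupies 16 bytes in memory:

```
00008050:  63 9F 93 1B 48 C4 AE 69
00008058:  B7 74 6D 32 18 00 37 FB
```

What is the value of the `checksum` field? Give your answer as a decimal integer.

18101937331164247223

`checksum` follows `sample_rate` (8 bytes), so it starts at byte offset 8 and occupies 8 bytes.
Bytes at offsets 8..15: B7 74 6D 32 18 00 37 FB.
In little-endian order the low byte comes first in memory.
Reassemble most-significant byte first: FB 37 00 18 32 6D 74 B7 → 0xFB370018326D74B7.
0xFB370018326D74B7 = 18101937331164247223.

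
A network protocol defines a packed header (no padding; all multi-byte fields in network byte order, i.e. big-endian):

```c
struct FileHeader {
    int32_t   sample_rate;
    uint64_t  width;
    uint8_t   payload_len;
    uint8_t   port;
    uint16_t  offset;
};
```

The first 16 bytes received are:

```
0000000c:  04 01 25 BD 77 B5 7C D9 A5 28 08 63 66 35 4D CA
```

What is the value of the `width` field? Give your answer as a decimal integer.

8625937935518664803

`width` follows `sample_rate` (4 bytes), so it starts at byte offset 4 and occupies 8 bytes.
Bytes at offsets 4..11: 77 B5 7C D9 A5 28 08 63.
Big-endian: lowest address holds the most-significant byte.
The bytes are already most-significant first: 0x77B57CD9A5280863.
0x77B57CD9A5280863 = 8625937935518664803.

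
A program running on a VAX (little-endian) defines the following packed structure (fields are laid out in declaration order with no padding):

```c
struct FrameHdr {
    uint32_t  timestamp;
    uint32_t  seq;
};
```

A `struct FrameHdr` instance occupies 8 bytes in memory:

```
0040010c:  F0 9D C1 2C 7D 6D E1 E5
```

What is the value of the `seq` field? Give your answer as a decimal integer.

3856756093

`seq` follows `timestamp` (4 bytes), so it starts at byte offset 4 and occupies 4 bytes.
Bytes at offsets 4..7: 7D 6D E1 E5.
In little-endian order the low byte comes first in memory.
Reassemble most-significant byte first: E5 E1 6D 7D → 0xE5E16D7D.
0xE5E16D7D = 3856756093.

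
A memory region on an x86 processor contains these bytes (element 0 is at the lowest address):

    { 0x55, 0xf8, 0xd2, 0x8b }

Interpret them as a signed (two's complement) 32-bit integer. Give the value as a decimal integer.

-1949108139

Little-endian stores the least-significant byte at the lowest address.
Reassemble most-significant byte first: 8B D2 F8 55 → 0x8BD2F855.
Top bit is set, so as a signed 32-bit value this is 0x8BD2F855 − 2^32 = -1949108139.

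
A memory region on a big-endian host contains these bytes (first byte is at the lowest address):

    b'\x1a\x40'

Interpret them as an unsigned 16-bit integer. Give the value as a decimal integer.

Big-endian stores the most-significant byte at the lowest address.
The bytes are already most-significant first: 0x1A40.
0x1A40 = 6720.

6720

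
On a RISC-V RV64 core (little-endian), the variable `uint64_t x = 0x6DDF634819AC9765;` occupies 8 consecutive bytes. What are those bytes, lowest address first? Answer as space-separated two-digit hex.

65 97 AC 19 48 63 DF 6D

Split into bytes (most-significant first): 6D DF 63 48 19 AC 97 65.
In little-endian order the low byte comes first in memory.
So at ascending addresses the bytes are 65 97 AC 19 48 63 DF 6D.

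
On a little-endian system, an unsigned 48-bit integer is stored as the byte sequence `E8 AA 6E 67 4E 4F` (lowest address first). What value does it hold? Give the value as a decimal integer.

87198161349352

Little-endian: lowest address holds the least-significant byte.
Reassemble most-significant byte first: 4F 4E 67 6E AA E8 → 0x4F4E676EAAE8.
0x4F4E676EAAE8 = 87198161349352.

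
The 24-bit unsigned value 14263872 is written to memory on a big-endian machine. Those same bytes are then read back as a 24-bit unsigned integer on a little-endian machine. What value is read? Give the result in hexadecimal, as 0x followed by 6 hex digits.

0x40A6D9

14263872 in 24-bit hexadecimal is 0xD9A640.
Stored big-endian, the bytes at ascending addresses are D9 A6 40.
Read back as little-endian, the first byte is least significant, giving 0x40A6D9.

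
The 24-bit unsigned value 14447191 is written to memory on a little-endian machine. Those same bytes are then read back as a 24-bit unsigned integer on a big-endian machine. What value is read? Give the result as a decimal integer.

14447191 in 24-bit hexadecimal is 0xDC7257.
Stored little-endian, the bytes at ascending addresses are 57 72 DC.
Read back as big-endian, the last byte is least significant, giving 0x5772DC.
0x5772DC = 5731036.

5731036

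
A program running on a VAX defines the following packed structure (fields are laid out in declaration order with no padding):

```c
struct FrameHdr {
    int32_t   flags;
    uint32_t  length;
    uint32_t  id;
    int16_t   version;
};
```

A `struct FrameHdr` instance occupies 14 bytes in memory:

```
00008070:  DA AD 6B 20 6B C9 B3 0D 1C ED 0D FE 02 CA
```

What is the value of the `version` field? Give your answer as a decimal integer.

-13822

`version` follows `flags` (4 B), `length` (4 B), `id` (4 B), so it starts at offset 4 + 4 + 4 = 12 and occupies 2 bytes.
Bytes at offsets 12..13: 02 CA.
In little-endian order the low byte comes first in memory.
Reassemble most-significant byte first: CA 02 → 0xCA02.
Top bit is set, so as a signed 16-bit value this is 0xCA02 − 2^16 = -13822.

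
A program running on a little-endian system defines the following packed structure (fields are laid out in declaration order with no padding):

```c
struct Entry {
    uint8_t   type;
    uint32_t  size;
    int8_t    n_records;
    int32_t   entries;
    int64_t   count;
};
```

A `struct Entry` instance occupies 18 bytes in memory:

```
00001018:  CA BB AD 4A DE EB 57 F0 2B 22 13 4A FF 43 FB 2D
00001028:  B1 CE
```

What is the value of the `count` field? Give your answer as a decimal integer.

`count` follows `type` (1 B), `size` (4 B), `n_records` (1 B), `entries` (4 B), so it starts at offset 1 + 4 + 1 + 4 = 10 and occupies 8 bytes.
Bytes at offsets 10..17: 13 4A FF 43 FB 2D B1 CE.
Little-endian: lowest address holds the least-significant byte.
Reassemble most-significant byte first: CE B1 2D FB 43 FF 4A 13 → 0xCEB12DFB43FF4A13.
Top bit is set, so as a signed 64-bit value this is 0xCEB12DFB43FF4A13 − 2^64 = -3553008073817765357.

-3553008073817765357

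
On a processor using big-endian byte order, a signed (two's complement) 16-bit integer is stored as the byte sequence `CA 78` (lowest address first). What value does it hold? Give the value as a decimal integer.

Big-endian: lowest address holds the most-significant byte.
The bytes are already most-significant first: 0xCA78.
Top bit is set, so as a signed 16-bit value this is 0xCA78 − 2^16 = -13704.

-13704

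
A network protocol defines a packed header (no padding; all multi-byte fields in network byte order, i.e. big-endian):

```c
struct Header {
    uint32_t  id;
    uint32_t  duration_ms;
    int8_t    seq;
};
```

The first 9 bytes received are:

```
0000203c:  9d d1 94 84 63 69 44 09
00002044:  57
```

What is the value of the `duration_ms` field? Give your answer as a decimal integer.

1667843081

`duration_ms` follows `id` (4 bytes), so it starts at byte offset 4 and occupies 4 bytes.
Bytes at offsets 4..7: 63 69 44 09.
Big-endian: lowest address holds the most-significant byte.
The bytes are already most-significant first: 0x63694409.
0x63694409 = 1667843081.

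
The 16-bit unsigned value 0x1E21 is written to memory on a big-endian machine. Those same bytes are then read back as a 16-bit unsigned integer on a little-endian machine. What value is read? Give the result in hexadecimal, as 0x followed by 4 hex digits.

Stored big-endian, the bytes at ascending addresses are 1E 21.
Read back as little-endian, the first byte is least significant, giving 0x211E.

0x211E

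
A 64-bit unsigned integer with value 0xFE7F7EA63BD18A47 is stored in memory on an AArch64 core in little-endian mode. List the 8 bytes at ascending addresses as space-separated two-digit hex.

47 8A D1 3B A6 7E 7F FE

Split into bytes (most-significant first): FE 7F 7E A6 3B D1 8A 47.
Little-endian: lowest address holds the least-significant byte.
So at ascending addresses the bytes are 47 8A D1 3B A6 7E 7F FE.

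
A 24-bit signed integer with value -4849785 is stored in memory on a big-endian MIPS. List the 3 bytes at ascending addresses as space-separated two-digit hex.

Two's complement of -4849785 in 24 bits: 4849785 = 0x4A0079; invert → 0xB5FF86; add 1 → 0xB5FF87.
Split into bytes (most-significant first): B5 FF 87.
In big-endian order the high byte comes first in memory.
So the memory order matches the most-significant-first order: B5 FF 87.

B5 FF 87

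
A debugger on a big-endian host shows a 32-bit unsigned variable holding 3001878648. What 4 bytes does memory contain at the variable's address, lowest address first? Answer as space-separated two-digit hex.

3001878648 in hexadecimal, padded to 32 bits, is 0xB2ED0878.
Split into bytes (most-significant first): B2 ED 08 78.
Big-endian stores the most-significant byte at the lowest address.
So the memory order matches the most-significant-first order: B2 ED 08 78.

B2 ED 08 78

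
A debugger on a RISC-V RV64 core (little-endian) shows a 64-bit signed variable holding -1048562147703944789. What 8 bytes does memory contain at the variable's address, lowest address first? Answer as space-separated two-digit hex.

Two's complement of -1048562147703944789 in 64 bits: 1048562147703944789 = 0x0E8D3DB7C2D07655; invert → 0xF172C2483D2F89AA; add 1 → 0xF172C2483D2F89AB.
Split into bytes (most-significant first): F1 72 C2 48 3D 2F 89 AB.
Little-endian: lowest address holds the least-significant byte.
So at ascending addresses the bytes are AB 89 2F 3D 48 C2 72 F1.

AB 89 2F 3D 48 C2 72 F1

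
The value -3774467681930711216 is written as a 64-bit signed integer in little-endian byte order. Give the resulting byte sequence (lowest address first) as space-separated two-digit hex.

Two's complement of -3774467681930711216 in 64 bits: 3774467681930711216 = 0x34619A5BD5AC10B0; invert → 0xCB9E65A42A53EF4F; add 1 → 0xCB9E65A42A53EF50.
Split into bytes (most-significant first): CB 9E 65 A4 2A 53 EF 50.
In little-endian order the low byte comes first in memory.
So at ascending addresses the bytes are 50 EF 53 2A A4 65 9E CB.

50 EF 53 2A A4 65 9E CB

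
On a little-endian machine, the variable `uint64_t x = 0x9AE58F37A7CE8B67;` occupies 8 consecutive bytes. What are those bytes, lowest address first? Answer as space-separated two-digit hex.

Split into bytes (most-significant first): 9A E5 8F 37 A7 CE 8B 67.
Little-endian: lowest address holds the least-significant byte.
So at ascending addresses the bytes are 67 8B CE A7 37 8F E5 9A.

67 8B CE A7 37 8F E5 9A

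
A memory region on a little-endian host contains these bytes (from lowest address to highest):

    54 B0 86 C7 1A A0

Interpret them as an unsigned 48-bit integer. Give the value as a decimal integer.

176036877086804

Little-endian: lowest address holds the least-significant byte.
Reassemble most-significant byte first: A0 1A C7 86 B0 54 → 0xA01AC786B054.
0xA01AC786B054 = 176036877086804.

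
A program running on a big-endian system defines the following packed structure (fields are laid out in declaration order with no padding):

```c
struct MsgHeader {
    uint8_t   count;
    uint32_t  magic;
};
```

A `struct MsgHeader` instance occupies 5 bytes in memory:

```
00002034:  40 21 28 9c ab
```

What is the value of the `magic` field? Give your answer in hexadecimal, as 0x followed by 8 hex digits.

`magic` follows `count` (1 byte), so it starts at byte offset 1 and occupies 4 bytes.
Bytes at offsets 1..4: 21 28 9C AB.
Big-endian stores the most-significant byte at the lowest address.
The bytes are already most-significant first: 0x21289CAB.

0x21289CAB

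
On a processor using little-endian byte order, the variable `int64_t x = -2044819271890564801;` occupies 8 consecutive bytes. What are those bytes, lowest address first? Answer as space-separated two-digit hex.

Two's complement of -2044819271890564801 in 64 bits: 2044819271890564801 = 0x1C60A84B3AE8F6C1; invert → 0xE39F57B4C517093E; add 1 → 0xE39F57B4C517093F.
Split into bytes (most-significant first): E3 9F 57 B4 C5 17 09 3F.
Little-endian: lowest address holds the least-significant byte.
So at ascending addresses the bytes are 3F 09 17 C5 B4 57 9F E3.

3F 09 17 C5 B4 57 9F E3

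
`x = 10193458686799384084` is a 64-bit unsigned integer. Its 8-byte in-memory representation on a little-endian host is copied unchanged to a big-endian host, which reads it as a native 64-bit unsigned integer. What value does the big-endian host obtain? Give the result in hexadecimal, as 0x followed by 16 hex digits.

10193458686799384084 in 64-bit hexadecimal is 0x8D7670AB1B4C0E14.
Stored little-endian, the bytes at ascending addresses are 14 0E 4C 1B AB 70 76 8D.
Read back as big-endian, the last byte is least significant, giving 0x140E4C1BAB70768D.

0x140E4C1BAB70768D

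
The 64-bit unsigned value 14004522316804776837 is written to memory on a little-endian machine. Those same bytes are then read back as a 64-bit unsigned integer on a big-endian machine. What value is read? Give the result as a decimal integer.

9647604402911861442

14004522316804776837 in 64-bit hexadecimal is 0xC25A0ED9162DE385.
Stored little-endian, the bytes at ascending addresses are 85 E3 2D 16 D9 0E 5A C2.
Read back as big-endian, the last byte is least significant, giving 0x85E32D16D90E5AC2.
0x85E32D16D90E5AC2 = 9647604402911861442.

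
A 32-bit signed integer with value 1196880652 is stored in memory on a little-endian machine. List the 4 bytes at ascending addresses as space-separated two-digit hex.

1196880652 in hexadecimal, padded to 32 bits, is 0x4756F30C.
Split into bytes (most-significant first): 47 56 F3 0C.
In little-endian order the low byte comes first in memory.
So at ascending addresses the bytes are 0C F3 56 47.

0C F3 56 47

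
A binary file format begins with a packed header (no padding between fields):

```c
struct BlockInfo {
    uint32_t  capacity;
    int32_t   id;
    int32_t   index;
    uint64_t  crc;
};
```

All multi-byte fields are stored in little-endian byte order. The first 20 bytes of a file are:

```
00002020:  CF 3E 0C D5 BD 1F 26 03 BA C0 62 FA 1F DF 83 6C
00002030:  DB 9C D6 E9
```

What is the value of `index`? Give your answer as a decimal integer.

`index` follows `capacity` (4 B), `id` (4 B), so it starts at offset 4 + 4 = 8 and occupies 4 bytes.
Bytes at offsets 8..11: BA C0 62 FA.
Little-endian stores the least-significant byte at the lowest address.
Reassemble most-significant byte first: FA 62 C0 BA → 0xFA62C0BA.
Top bit is set, so as a signed 32-bit value this is 0xFA62C0BA − 2^32 = -94191430.

-94191430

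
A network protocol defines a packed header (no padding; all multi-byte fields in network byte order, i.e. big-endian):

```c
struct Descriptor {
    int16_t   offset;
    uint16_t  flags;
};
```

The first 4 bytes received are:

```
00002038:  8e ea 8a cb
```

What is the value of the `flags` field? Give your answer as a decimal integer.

`flags` follows `offset` (2 bytes), so it starts at byte offset 2 and occupies 2 bytes.
Bytes at offsets 2..3: 8A CB.
Big-endian: lowest address holds the most-significant byte.
The bytes are already most-significant first: 0x8ACB.
0x8ACB = 35531.

35531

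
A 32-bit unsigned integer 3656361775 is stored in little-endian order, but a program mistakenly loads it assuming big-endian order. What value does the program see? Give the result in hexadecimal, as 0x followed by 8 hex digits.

3656361775 in 32-bit hexadecimal is 0xD9EFA72F.
Stored little-endian, the bytes at ascending addresses are 2F A7 EF D9.
Read back as big-endian, the last byte is least significant, giving 0x2FA7EFD9.

0x2FA7EFD9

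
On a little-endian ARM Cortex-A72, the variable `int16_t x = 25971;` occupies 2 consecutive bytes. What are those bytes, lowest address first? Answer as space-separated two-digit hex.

25971 in hexadecimal, padded to 16 bits, is 0x6573.
Split into bytes (most-significant first): 65 73.
In little-endian order the low byte comes first in memory.
So at ascending addresses the bytes are 73 65.

73 65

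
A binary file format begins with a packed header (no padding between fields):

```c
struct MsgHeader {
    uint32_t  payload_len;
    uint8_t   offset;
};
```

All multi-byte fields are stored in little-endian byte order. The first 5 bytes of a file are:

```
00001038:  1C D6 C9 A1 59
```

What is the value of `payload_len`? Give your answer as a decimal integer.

2714359324

`payload_len` is the first field, at byte offset 0, occupying 4 bytes.
Bytes at offsets 0..3: 1C D6 C9 A1.
In little-endian order the low byte comes first in memory.
Reassemble most-significant byte first: A1 C9 D6 1C → 0xA1C9D61C.
0xA1C9D61C = 2714359324.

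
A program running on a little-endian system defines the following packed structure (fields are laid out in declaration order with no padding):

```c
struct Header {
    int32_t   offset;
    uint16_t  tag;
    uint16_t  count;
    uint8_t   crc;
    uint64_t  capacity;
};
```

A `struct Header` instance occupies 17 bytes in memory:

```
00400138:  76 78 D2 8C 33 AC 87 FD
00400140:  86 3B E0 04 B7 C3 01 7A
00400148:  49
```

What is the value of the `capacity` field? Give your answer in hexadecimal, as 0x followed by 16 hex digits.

0x497A01C3B704E03B

`capacity` follows `offset` (4 B), `tag` (2 B), `count` (2 B), `crc` (1 B), so it starts at offset 4 + 2 + 2 + 1 = 9 and occupies 8 bytes.
Bytes at offsets 9..16: 3B E0 04 B7 C3 01 7A 49.
Little-endian: lowest address holds the least-significant byte.
Reassemble most-significant byte first: 49 7A 01 C3 B7 04 E0 3B → 0x497A01C3B704E03B.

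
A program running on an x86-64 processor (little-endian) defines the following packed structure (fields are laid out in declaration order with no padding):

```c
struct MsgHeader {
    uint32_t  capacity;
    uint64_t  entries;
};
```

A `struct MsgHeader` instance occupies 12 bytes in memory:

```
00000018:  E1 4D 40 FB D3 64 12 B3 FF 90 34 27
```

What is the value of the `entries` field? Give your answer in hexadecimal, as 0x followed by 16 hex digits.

0x273490FFB31264D3

`entries` follows `capacity` (4 bytes), so it starts at byte offset 4 and occupies 8 bytes.
Bytes at offsets 4..11: D3 64 12 B3 FF 90 34 27.
Little-endian stores the least-significant byte at the lowest address.
Reassemble most-significant byte first: 27 34 90 FF B3 12 64 D3 → 0x273490FFB31264D3.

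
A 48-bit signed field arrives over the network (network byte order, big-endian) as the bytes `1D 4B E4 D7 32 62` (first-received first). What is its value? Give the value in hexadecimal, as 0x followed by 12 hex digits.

Big-endian: lowest address holds the most-significant byte.
The bytes are already most-significant first: 0x1D4BE4D73262.

0x1D4BE4D73262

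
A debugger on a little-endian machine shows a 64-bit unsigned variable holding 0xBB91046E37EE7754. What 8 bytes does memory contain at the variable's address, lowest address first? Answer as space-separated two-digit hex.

54 77 EE 37 6E 04 91 BB

Split into bytes (most-significant first): BB 91 04 6E 37 EE 77 54.
Little-endian: lowest address holds the least-significant byte.
So at ascending addresses the bytes are 54 77 EE 37 6E 04 91 BB.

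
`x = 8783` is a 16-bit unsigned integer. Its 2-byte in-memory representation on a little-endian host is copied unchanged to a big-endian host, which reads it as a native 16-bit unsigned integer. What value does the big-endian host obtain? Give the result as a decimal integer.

8783 in 16-bit hexadecimal is 0x224F.
Stored little-endian, the bytes at ascending addresses are 4F 22.
Read back as big-endian, the last byte is least significant, giving 0x4F22.
0x4F22 = 20258.

20258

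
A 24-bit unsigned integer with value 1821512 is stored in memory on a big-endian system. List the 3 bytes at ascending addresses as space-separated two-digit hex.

1B CB 48

1821512 in hexadecimal, padded to 24 bits, is 0x1BCB48.
Split into bytes (most-significant first): 1B CB 48.
Big-endian stores the most-significant byte at the lowest address.
So the memory order matches the most-significant-first order: 1B CB 48.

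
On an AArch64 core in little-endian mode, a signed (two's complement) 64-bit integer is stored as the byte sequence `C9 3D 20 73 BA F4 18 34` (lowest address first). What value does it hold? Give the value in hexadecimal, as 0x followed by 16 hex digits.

0x3418F4BA73203DC9

Little-endian: lowest address holds the least-significant byte.
Reassemble most-significant byte first: 34 18 F4 BA 73 20 3D C9 → 0x3418F4BA73203DC9.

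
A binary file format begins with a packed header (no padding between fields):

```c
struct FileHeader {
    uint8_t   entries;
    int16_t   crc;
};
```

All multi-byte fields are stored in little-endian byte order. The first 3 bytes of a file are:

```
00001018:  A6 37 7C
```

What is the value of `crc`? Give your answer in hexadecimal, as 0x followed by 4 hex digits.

`crc` follows `entries` (1 byte), so it starts at byte offset 1 and occupies 2 bytes.
Bytes at offsets 1..2: 37 7C.
Little-endian: lowest address holds the least-significant byte.
Reassemble most-significant byte first: 7C 37 → 0x7C37.

0x7C37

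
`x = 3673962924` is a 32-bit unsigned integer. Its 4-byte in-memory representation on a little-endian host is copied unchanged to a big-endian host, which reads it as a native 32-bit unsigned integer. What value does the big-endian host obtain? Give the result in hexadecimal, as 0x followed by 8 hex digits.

3673962924 in 32-bit hexadecimal is 0xDAFC39AC.
Stored little-endian, the bytes at ascending addresses are AC 39 FC DA.
Read back as big-endian, the last byte is least significant, giving 0xAC39FCDA.

0xAC39FCDA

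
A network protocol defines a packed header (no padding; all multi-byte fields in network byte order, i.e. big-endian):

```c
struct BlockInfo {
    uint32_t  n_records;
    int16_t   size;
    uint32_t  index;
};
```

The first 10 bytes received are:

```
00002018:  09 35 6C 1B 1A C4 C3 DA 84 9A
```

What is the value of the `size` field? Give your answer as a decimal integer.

`size` follows `n_records` (4 bytes), so it starts at byte offset 4 and occupies 2 bytes.
Bytes at offsets 4..5: 1A C4.
Big-endian stores the most-significant byte at the lowest address.
The bytes are already most-significant first: 0x1AC4.
0x1AC4 = 6852.

6852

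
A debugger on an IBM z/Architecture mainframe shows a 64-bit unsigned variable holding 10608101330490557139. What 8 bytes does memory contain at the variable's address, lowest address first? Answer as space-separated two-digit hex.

10608101330490557139 in hexadecimal, padded to 64 bits, is 0x93378BF4B93D02D3.
Split into bytes (most-significant first): 93 37 8B F4 B9 3D 02 D3.
In big-endian order the high byte comes first in memory.
So the memory order matches the most-significant-first order: 93 37 8B F4 B9 3D 02 D3.

93 37 8B F4 B9 3D 02 D3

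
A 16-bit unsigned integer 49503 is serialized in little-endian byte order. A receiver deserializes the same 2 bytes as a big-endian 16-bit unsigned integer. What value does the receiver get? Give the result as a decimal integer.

49503 in 16-bit hexadecimal is 0xC15F.
Stored little-endian, the bytes at ascending addresses are 5F C1.
Read back as big-endian, the last byte is least significant, giving 0x5FC1.
0x5FC1 = 24513.

24513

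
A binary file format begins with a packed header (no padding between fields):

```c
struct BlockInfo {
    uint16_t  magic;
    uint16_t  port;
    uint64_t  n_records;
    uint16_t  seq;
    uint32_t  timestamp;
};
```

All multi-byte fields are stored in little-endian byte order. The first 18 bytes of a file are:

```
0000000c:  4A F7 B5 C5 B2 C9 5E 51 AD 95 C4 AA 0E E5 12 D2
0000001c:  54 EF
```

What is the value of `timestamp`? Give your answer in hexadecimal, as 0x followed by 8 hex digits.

0xEF54D212

`timestamp` follows `magic` (2 B), `port` (2 B), `n_records` (8 B), `seq` (2 B), so it starts at offset 2 + 2 + 8 + 2 = 14 and occupies 4 bytes.
Bytes at offsets 14..17: 12 D2 54 EF.
Little-endian: lowest address holds the least-significant byte.
Reassemble most-significant byte first: EF 54 D2 12 → 0xEF54D212.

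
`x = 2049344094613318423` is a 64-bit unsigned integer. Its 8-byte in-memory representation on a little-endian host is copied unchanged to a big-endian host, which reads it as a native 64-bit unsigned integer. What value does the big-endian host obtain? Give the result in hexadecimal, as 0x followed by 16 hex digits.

0x17ABF89D98BB701C

2049344094613318423 in 64-bit hexadecimal is 0x1C70BB989DF8AB17.
Stored little-endian, the bytes at ascending addresses are 17 AB F8 9D 98 BB 70 1C.
Read back as big-endian, the last byte is least significant, giving 0x17ABF89D98BB701C.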